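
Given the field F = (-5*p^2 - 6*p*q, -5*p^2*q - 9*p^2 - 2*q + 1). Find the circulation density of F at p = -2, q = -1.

∂F₂/∂p = -10*p*q - 18*p
∂F₁/∂q = -6*p
Scalar curl = -10*p*q - 12*p
At (-2, -1): 4.

4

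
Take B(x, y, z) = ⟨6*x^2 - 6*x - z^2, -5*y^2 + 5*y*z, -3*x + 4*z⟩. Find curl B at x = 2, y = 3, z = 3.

(∇×B)₁ = ∂B₃/∂y − ∂B₂/∂z = -5*y
(∇×B)₂ = ∂B₁/∂z − ∂B₃/∂x = -2*z + 3
(∇×B)₃ = ∂B₂/∂x − ∂B₁/∂y = 0
∇×B = (-5*y, -2*z + 3, 0)
At (2, 3, 3): (-15, -3, 0).

(-15, -3, 0)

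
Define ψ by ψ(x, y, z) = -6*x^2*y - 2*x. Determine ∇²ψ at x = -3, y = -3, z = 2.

∂²ψ/∂x² = -12*y
∂²ψ/∂y² = 0
∂²ψ/∂z² = 0
∇²ψ = -12*y
At (-3, -3, 2): 36.

36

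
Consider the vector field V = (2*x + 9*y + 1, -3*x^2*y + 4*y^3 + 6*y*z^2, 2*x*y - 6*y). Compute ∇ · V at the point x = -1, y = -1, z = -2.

35

∂V₁/∂x = 2
∂V₂/∂y = -3*x^2 + 12*y^2 + 6*z^2
∂V₃/∂z = 0
∇·V = -3*x^2 + 12*y^2 + 6*z^2 + 2
At (-1, -1, -2): 35.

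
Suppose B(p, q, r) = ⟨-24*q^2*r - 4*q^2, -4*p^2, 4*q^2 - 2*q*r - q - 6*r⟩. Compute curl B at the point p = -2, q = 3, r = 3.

(17, -216, 472)

(∇×B)₁ = ∂B₃/∂q − ∂B₂/∂r = 8*q - 2*r - 1
(∇×B)₂ = ∂B₁/∂r − ∂B₃/∂p = -24*q^2
(∇×B)₃ = ∂B₂/∂p − ∂B₁/∂q = -8*p + 48*q*r + 8*q
∇×B = (8*q - 2*r - 1, -24*q^2, -8*p + 48*q*r + 8*q)
At (-2, 3, 3): (17, -216, 472).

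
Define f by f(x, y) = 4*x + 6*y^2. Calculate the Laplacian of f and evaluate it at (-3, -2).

∂²f/∂x² = 0
∂²f/∂y² = 12
∇²f = 12
At (-3, -2): 12.

12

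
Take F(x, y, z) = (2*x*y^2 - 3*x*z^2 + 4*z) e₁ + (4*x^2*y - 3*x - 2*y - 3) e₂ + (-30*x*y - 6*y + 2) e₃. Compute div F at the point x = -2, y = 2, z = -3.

∂F₁/∂x = 2*y^2 - 3*z^2
∂F₂/∂y = 4*x^2 - 2
∂F₃/∂z = 0
∇·F = 4*x^2 + 2*y^2 - 3*z^2 - 2
At (-2, 2, -3): -5.

-5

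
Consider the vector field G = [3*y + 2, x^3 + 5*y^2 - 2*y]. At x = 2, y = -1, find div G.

-12

∂G₁/∂x = 0
∂G₂/∂y = 10*y - 2
∇·G = 10*y - 2
At (2, -1): -12.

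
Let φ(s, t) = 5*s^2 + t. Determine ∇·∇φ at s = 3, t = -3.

10

∂²φ/∂s² = 10
∂²φ/∂t² = 0
∇²φ = 10
At (3, -3): 10.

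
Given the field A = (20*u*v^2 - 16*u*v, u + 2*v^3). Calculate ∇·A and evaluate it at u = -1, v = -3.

282

∂A₁/∂u = 20*v^2 - 16*v
∂A₂/∂v = 6*v^2
∇·A = 26*v^2 - 16*v
At (-1, -3): 282.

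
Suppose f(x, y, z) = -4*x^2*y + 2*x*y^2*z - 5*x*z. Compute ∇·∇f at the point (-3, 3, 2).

∂²f/∂x² = -8*y
∂²f/∂y² = 4*x*z
∂²f/∂z² = 0
∇²f = 4*x*z - 8*y
At (-3, 3, 2): -48.

-48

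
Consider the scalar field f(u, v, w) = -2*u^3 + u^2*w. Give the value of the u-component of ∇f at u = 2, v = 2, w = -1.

(∇f)_1 = ∂f/∂u = -6*u^2 + 2*u*w
At (2, 2, -1): -28.

-28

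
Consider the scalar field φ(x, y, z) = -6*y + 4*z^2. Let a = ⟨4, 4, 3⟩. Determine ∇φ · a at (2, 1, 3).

∂φ/∂x = 0
∂φ/∂y = -6
∂φ/∂z = 8*z
∇φ at (2, 1, 3) = (0, -6, 24)
∇φ · a = (0)(4) + (-6)(4) + (24)(3) = 48

48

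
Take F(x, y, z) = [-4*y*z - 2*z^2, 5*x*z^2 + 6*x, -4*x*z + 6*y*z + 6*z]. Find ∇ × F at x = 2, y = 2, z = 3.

(-42, -8, 63)

(∇×F)₁ = ∂F₃/∂y − ∂F₂/∂z = -10*x*z + 6*z
(∇×F)₂ = ∂F₁/∂z − ∂F₃/∂x = -4*y
(∇×F)₃ = ∂F₂/∂x − ∂F₁/∂y = 5*z^2 + 4*z + 6
∇×F = (-10*x*z + 6*z, -4*y, 5*z^2 + 4*z + 6)
At (2, 2, 3): (-42, -8, 63).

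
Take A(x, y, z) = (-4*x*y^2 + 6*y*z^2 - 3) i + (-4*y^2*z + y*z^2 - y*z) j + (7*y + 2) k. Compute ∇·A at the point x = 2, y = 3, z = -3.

48

∂A₁/∂x = -4*y^2
∂A₂/∂y = -8*y*z + z^2 - z
∂A₃/∂z = 0
∇·A = -4*y^2 - 8*y*z + z^2 - z
At (2, 3, -3): 48.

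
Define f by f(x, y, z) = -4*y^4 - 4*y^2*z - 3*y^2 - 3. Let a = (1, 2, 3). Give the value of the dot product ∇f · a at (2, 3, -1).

-960

∂f/∂x = 0
∂f/∂y = -16*y^3 - 8*y*z - 6*y
∂f/∂z = -4*y^2
∇f at (2, 3, -1) = (0, -426, -36)
∇f · a = (0)(1) + (-426)(2) + (-36)(3) = -960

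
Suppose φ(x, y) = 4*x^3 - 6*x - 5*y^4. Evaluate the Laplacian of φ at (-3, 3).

-612

∂²φ/∂x² = 24*x
∂²φ/∂y² = -60*y^2
∇²φ = 24*x - 60*y^2
At (-3, 3): -612.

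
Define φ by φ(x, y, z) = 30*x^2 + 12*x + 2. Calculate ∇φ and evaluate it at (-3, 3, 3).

∂φ/∂x = 60*x + 12
∂φ/∂y = 0
∂φ/∂z = 0
∇φ = (60*x + 12, 0, 0)
At (-3, 3, 3): (-168, 0, 0).

(-168, 0, 0)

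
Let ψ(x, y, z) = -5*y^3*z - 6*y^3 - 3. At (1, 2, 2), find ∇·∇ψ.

-192

∂²ψ/∂x² = 0
∂²ψ/∂y² = -6*y*(5*z + 6)
∂²ψ/∂z² = 0
∇²ψ = -30*y*z - 36*y
At (1, 2, 2): -192.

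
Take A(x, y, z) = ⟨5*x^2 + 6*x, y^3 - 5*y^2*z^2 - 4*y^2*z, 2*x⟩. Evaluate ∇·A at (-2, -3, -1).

19

∂A₁/∂x = 10*x + 6
∂A₂/∂y = 3*y^2 - 10*y*z^2 - 8*y*z
∂A₃/∂z = 0
∇·A = 10*x + 3*y^2 - 10*y*z^2 - 8*y*z + 6
At (-2, -3, -1): 19.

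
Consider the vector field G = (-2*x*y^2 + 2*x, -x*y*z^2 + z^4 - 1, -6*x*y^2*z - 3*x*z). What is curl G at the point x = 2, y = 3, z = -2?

(152, -114, 12)

(∇×G)₁ = ∂G₃/∂y − ∂G₂/∂z = -10*x*y*z - 4*z^3
(∇×G)₂ = ∂G₁/∂z − ∂G₃/∂x = 6*y^2*z + 3*z
(∇×G)₃ = ∂G₂/∂x − ∂G₁/∂y = 4*x*y - y*z^2
∇×G = (-10*x*y*z - 4*z^3, 6*y^2*z + 3*z, 4*x*y - y*z^2)
At (2, 3, -2): (152, -114, 12).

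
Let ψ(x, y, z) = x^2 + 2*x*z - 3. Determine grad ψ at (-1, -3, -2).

(-6, 0, -2)

∂ψ/∂x = 2*x + 2*z
∂ψ/∂y = 0
∂ψ/∂z = 2*x
∇ψ = (2*x + 2*z, 0, 2*x)
At (-1, -3, -2): (-6, 0, -2).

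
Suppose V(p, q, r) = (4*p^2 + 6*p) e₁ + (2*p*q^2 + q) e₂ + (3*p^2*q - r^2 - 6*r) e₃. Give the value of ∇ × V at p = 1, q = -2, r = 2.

(3, 12, 8)

(∇×V)₁ = ∂V₃/∂q − ∂V₂/∂r = 3*p^2
(∇×V)₂ = ∂V₁/∂r − ∂V₃/∂p = -6*p*q
(∇×V)₃ = ∂V₂/∂p − ∂V₁/∂q = 2*q^2
∇×V = (3*p^2, -6*p*q, 2*q^2)
At (1, -2, 2): (3, 12, 8).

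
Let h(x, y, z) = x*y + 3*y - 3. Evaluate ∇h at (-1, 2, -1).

(2, 2, 0)

∂h/∂x = y
∂h/∂y = x + 3
∂h/∂z = 0
∇h = (y, x + 3, 0)
At (-1, 2, -1): (2, 2, 0).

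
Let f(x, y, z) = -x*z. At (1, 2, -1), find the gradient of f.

(1, 0, -1)

∂f/∂x = -z
∂f/∂y = 0
∂f/∂z = -x
∇f = (-z, 0, -x)
At (1, 2, -1): (1, 0, -1).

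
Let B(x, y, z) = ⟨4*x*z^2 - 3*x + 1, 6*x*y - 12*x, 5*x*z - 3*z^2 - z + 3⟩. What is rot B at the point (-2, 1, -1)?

(∇×B)₁ = ∂B₃/∂y − ∂B₂/∂z = 0
(∇×B)₂ = ∂B₁/∂z − ∂B₃/∂x = 8*x*z - 5*z
(∇×B)₃ = ∂B₂/∂x − ∂B₁/∂y = 6*y - 12
∇×B = (0, 8*x*z - 5*z, 6*y - 12)
At (-2, 1, -1): (0, 21, -6).

(0, 21, -6)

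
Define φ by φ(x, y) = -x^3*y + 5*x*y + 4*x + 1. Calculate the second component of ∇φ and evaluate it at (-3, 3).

(∇φ)_2 = ∂φ/∂y = -x^3 + 5*x
At (-3, 3): 12.

12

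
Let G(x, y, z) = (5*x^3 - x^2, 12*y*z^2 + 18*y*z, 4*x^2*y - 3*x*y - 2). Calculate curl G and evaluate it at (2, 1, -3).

(64, -13, 0)

(∇×G)₁ = ∂G₃/∂y − ∂G₂/∂z = 4*x^2 - 3*x - 24*y*z - 18*y
(∇×G)₂ = ∂G₁/∂z − ∂G₃/∂x = -8*x*y + 3*y
(∇×G)₃ = ∂G₂/∂x − ∂G₁/∂y = 0
∇×G = (4*x^2 - 3*x - 24*y*z - 18*y, -8*x*y + 3*y, 0)
At (2, 1, -3): (64, -13, 0).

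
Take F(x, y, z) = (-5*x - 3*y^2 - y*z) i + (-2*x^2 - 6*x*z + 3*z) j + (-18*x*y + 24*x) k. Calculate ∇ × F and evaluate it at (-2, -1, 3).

(∇×F)₁ = ∂F₃/∂y − ∂F₂/∂z = -12*x - 3
(∇×F)₂ = ∂F₁/∂z − ∂F₃/∂x = 17*y - 24
(∇×F)₃ = ∂F₂/∂x − ∂F₁/∂y = -4*x + 6*y - 5*z
∇×F = (-12*x - 3, 17*y - 24, -4*x + 6*y - 5*z)
At (-2, -1, 3): (21, -41, -13).

(21, -41, -13)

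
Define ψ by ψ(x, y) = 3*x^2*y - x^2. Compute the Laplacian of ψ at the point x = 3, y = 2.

10

∂²ψ/∂x² = 2*(3*y - 1)
∂²ψ/∂y² = 0
∇²ψ = 6*y - 2
At (3, 2): 10.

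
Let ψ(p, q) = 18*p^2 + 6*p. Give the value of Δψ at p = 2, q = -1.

∂²ψ/∂p² = 36
∂²ψ/∂q² = 0
∇²ψ = 36
At (2, -1): 36.

36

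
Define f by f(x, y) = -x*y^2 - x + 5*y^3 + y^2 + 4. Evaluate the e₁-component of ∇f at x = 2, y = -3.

(∇f)_1 = ∂f/∂x = -y^2 - 1
At (2, -3): -10.

-10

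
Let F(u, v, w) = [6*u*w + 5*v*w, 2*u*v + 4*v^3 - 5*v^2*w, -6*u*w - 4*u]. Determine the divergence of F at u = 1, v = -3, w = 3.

212

∂F₁/∂u = 6*w
∂F₂/∂v = 2*u + 12*v^2 - 10*v*w
∂F₃/∂w = -6*u
∇·F = -4*u + 12*v^2 - 10*v*w + 6*w
At (1, -3, 3): 212.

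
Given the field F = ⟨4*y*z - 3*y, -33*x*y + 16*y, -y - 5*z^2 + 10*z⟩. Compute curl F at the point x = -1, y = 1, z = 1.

(∇×F)₁ = ∂F₃/∂y − ∂F₂/∂z = -1
(∇×F)₂ = ∂F₁/∂z − ∂F₃/∂x = 4*y
(∇×F)₃ = ∂F₂/∂x − ∂F₁/∂y = -33*y - 4*z + 3
∇×F = (-1, 4*y, -33*y - 4*z + 3)
At (-1, 1, 1): (-1, 4, -34).

(-1, 4, -34)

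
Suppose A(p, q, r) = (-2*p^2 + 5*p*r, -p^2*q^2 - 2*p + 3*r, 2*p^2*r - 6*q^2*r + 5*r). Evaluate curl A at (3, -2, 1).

(21, 3, -26)

(∇×A)₁ = ∂A₃/∂q − ∂A₂/∂r = -12*q*r - 3
(∇×A)₂ = ∂A₁/∂r − ∂A₃/∂p = -4*p*r + 5*p
(∇×A)₃ = ∂A₂/∂p − ∂A₁/∂q = -2*p*q^2 - 2
∇×A = (-12*q*r - 3, -4*p*r + 5*p, -2*p*q^2 - 2)
At (3, -2, 1): (21, 3, -26).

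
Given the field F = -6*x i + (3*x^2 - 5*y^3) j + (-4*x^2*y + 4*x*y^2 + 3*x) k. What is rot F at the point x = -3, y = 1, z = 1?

(-60, -31, -18)

(∇×F)₁ = ∂F₃/∂y − ∂F₂/∂z = -4*x^2 + 8*x*y
(∇×F)₂ = ∂F₁/∂z − ∂F₃/∂x = 8*x*y - 4*y^2 - 3
(∇×F)₃ = ∂F₂/∂x − ∂F₁/∂y = 6*x
∇×F = (-4*x^2 + 8*x*y, 8*x*y - 4*y^2 - 3, 6*x)
At (-3, 1, 1): (-60, -31, -18).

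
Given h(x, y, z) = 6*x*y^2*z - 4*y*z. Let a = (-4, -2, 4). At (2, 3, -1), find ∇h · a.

∂h/∂x = 6*y^2*z
∂h/∂y = 12*x*y*z - 4*z
∂h/∂z = 6*x*y^2 - 4*y
∇h at (2, 3, -1) = (-54, -68, 96)
∇h · a = (-54)(-4) + (-68)(-2) + (96)(4) = 736

736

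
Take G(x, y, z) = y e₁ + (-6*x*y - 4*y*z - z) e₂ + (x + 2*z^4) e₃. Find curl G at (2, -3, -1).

(-11, -1, 17)

(∇×G)₁ = ∂G₃/∂y − ∂G₂/∂z = 4*y + 1
(∇×G)₂ = ∂G₁/∂z − ∂G₃/∂x = -1
(∇×G)₃ = ∂G₂/∂x − ∂G₁/∂y = -6*y - 1
∇×G = (4*y + 1, -1, -6*y - 1)
At (2, -3, -1): (-11, -1, 17).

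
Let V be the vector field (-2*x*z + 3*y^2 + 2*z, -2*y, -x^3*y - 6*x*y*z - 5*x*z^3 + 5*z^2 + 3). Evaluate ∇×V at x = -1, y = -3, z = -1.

(∇×V)₁ = ∂V₃/∂y − ∂V₂/∂z = -x^3 - 6*x*z
(∇×V)₂ = ∂V₁/∂z − ∂V₃/∂x = 3*x^2*y - 2*x + 6*y*z + 5*z^3 + 2
(∇×V)₃ = ∂V₂/∂x − ∂V₁/∂y = -6*y
∇×V = (-x^3 - 6*x*z, 3*x^2*y - 2*x + 6*y*z + 5*z^3 + 2, -6*y)
At (-1, -3, -1): (-5, 8, 18).

(-5, 8, 18)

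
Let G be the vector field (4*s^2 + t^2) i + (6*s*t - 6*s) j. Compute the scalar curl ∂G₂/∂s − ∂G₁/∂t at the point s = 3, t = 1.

∂G₂/∂s = 6*t - 6
∂G₁/∂t = 2*t
Scalar curl = 4*t - 6
At (3, 1): -2.

-2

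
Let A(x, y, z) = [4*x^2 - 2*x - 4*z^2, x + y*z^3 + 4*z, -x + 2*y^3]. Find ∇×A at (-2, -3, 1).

(∇×A)₁ = ∂A₃/∂y − ∂A₂/∂z = 6*y^2 - 3*y*z^2 - 4
(∇×A)₂ = ∂A₁/∂z − ∂A₃/∂x = -8*z + 1
(∇×A)₃ = ∂A₂/∂x − ∂A₁/∂y = 1
∇×A = (6*y^2 - 3*y*z^2 - 4, -8*z + 1, 1)
At (-2, -3, 1): (59, -7, 1).

(59, -7, 1)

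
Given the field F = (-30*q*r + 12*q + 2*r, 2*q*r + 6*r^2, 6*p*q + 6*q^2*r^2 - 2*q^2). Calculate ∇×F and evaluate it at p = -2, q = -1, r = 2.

(-78, 38, 48)

(∇×F)₁ = ∂F₃/∂q − ∂F₂/∂r = 6*p + 12*q*r^2 - 6*q - 12*r
(∇×F)₂ = ∂F₁/∂r − ∂F₃/∂p = -36*q + 2
(∇×F)₃ = ∂F₂/∂p − ∂F₁/∂q = 30*r - 12
∇×F = (6*p + 12*q*r^2 - 6*q - 12*r, -36*q + 2, 30*r - 12)
At (-2, -1, 2): (-78, 38, 48).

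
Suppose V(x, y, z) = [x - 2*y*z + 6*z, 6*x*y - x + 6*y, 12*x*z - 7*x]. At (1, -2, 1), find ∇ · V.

∂V₁/∂x = 1
∂V₂/∂y = 6*x + 6
∂V₃/∂z = 12*x
∇·V = 18*x + 7
At (1, -2, 1): 25.

25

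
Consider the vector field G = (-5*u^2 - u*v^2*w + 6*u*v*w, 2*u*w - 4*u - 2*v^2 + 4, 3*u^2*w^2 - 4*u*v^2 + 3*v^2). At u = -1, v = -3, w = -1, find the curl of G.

(-40, 69, -18)

(∇×G)₁ = ∂G₃/∂v − ∂G₂/∂w = -8*u*v - 2*u + 6*v
(∇×G)₂ = ∂G₁/∂w − ∂G₃/∂u = -u*v^2 + 6*u*v - 6*u*w^2 + 4*v^2
(∇×G)₃ = ∂G₂/∂u − ∂G₁/∂v = 2*u*v*w - 6*u*w + 2*w - 4
∇×G = (-8*u*v - 2*u + 6*v, -u*v^2 + 6*u*v - 6*u*w^2 + 4*v^2, 2*u*v*w - 6*u*w + 2*w - 4)
At (-1, -3, -1): (-40, 69, -18).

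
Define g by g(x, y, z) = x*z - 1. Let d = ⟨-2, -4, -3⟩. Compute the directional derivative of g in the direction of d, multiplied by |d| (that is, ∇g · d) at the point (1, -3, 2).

-7

∂g/∂x = z
∂g/∂y = 0
∂g/∂z = x
∇g at (1, -3, 2) = (2, 0, 1)
∇g · d = (2)(-2) + (0)(-4) + (1)(-3) = -7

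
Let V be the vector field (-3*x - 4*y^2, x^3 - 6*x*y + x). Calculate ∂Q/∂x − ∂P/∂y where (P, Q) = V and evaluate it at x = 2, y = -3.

7

∂V₂/∂x = 3*x^2 - 6*y + 1
∂V₁/∂y = -8*y
Scalar curl = 3*x^2 + 2*y + 1
At (2, -3): 7.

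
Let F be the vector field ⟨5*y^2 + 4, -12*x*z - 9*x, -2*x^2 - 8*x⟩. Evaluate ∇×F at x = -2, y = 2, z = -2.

(-24, 0, -5)

(∇×F)₁ = ∂F₃/∂y − ∂F₂/∂z = 12*x
(∇×F)₂ = ∂F₁/∂z − ∂F₃/∂x = 4*x + 8
(∇×F)₃ = ∂F₂/∂x − ∂F₁/∂y = -10*y - 12*z - 9
∇×F = (12*x, 4*x + 8, -10*y - 12*z - 9)
At (-2, 2, -2): (-24, 0, -5).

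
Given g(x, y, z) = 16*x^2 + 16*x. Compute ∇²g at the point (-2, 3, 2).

32

∂²g/∂x² = 32
∂²g/∂y² = 0
∂²g/∂z² = 0
∇²g = 32
At (-2, 3, 2): 32.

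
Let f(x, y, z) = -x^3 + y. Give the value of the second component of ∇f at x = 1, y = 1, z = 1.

(∇f)_2 = ∂f/∂y = 1
At (1, 1, 1): 1.

1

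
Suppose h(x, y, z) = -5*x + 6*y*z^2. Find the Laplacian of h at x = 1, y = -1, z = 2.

∂²h/∂x² = 0
∂²h/∂y² = 0
∂²h/∂z² = 12*y
∇²h = 12*y
At (1, -1, 2): -12.

-12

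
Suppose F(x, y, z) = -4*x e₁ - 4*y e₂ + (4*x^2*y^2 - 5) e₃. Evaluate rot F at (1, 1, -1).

(∇×F)₁ = ∂F₃/∂y − ∂F₂/∂z = 8*x^2*y
(∇×F)₂ = ∂F₁/∂z − ∂F₃/∂x = -8*x*y^2
(∇×F)₃ = ∂F₂/∂x − ∂F₁/∂y = 0
∇×F = (8*x^2*y, -8*x*y^2, 0)
At (1, 1, -1): (8, -8, 0).

(8, -8, 0)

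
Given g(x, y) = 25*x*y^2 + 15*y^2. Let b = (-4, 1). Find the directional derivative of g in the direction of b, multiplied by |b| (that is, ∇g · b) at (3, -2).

∂g/∂x = 25*y^2
∂g/∂y = 50*x*y + 30*y
∇g at (3, -2) = (100, -360)
∇g · b = (100)(-4) + (-360)(1) = -760

-760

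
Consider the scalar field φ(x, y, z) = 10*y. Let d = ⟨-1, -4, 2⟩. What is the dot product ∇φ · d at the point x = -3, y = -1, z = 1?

∂φ/∂x = 0
∂φ/∂y = 10
∂φ/∂z = 0
∇φ at (-3, -1, 1) = (0, 10, 0)
∇φ · d = (0)(-1) + (10)(-4) + (0)(2) = -40

-40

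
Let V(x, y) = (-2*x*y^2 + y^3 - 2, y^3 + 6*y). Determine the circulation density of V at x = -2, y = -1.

5

∂V₂/∂x = 0
∂V₁/∂y = -4*x*y + 3*y^2
Scalar curl = 4*x*y - 3*y^2
At (-2, -1): 5.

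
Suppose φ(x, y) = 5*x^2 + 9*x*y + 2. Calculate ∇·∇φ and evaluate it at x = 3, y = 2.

10

∂²φ/∂x² = 10
∂²φ/∂y² = 0
∇²φ = 10
At (3, 2): 10.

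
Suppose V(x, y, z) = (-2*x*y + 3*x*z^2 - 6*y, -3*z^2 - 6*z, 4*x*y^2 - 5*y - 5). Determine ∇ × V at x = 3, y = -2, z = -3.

(-65, -70, 12)

(∇×V)₁ = ∂V₃/∂y − ∂V₂/∂z = 8*x*y + 6*z + 1
(∇×V)₂ = ∂V₁/∂z − ∂V₃/∂x = 6*x*z - 4*y^2
(∇×V)₃ = ∂V₂/∂x − ∂V₁/∂y = 2*x + 6
∇×V = (8*x*y + 6*z + 1, 6*x*z - 4*y^2, 2*x + 6)
At (3, -2, -3): (-65, -70, 12).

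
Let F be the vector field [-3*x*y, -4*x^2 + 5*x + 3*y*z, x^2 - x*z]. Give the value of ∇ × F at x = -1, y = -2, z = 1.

(∇×F)₁ = ∂F₃/∂y − ∂F₂/∂z = -3*y
(∇×F)₂ = ∂F₁/∂z − ∂F₃/∂x = -2*x + z
(∇×F)₃ = ∂F₂/∂x − ∂F₁/∂y = -5*x + 5
∇×F = (-3*y, -2*x + z, -5*x + 5)
At (-1, -2, 1): (6, 3, 10).

(6, 3, 10)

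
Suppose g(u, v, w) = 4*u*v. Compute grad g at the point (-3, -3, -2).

∂g/∂u = 4*v
∂g/∂v = 4*u
∂g/∂w = 0
∇g = (4*v, 4*u, 0)
At (-3, -3, -2): (-12, -12, 0).

(-12, -12, 0)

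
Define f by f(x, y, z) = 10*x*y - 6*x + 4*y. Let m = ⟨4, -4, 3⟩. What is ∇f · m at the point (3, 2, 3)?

-80

∂f/∂x = 10*y - 6
∂f/∂y = 10*x + 4
∂f/∂z = 0
∇f at (3, 2, 3) = (14, 34, 0)
∇f · m = (14)(4) + (34)(-4) + (0)(3) = -80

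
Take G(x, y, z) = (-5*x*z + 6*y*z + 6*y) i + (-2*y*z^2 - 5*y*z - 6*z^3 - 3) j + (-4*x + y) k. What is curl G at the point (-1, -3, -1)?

(16, -9, 0)

(∇×G)₁ = ∂G₃/∂y − ∂G₂/∂z = 4*y*z + 5*y + 18*z^2 + 1
(∇×G)₂ = ∂G₁/∂z − ∂G₃/∂x = -5*x + 6*y + 4
(∇×G)₃ = ∂G₂/∂x − ∂G₁/∂y = -6*z - 6
∇×G = (4*y*z + 5*y + 18*z^2 + 1, -5*x + 6*y + 4, -6*z - 6)
At (-1, -3, -1): (16, -9, 0).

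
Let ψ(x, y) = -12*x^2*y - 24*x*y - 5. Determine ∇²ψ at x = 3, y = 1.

-24

∂²ψ/∂x² = -24*y
∂²ψ/∂y² = 0
∇²ψ = -24*y
At (3, 1): -24.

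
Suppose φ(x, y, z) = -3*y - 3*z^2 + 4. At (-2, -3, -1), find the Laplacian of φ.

-6

∂²φ/∂x² = 0
∂²φ/∂y² = 0
∂²φ/∂z² = -6
∇²φ = -6
At (-2, -3, -1): -6.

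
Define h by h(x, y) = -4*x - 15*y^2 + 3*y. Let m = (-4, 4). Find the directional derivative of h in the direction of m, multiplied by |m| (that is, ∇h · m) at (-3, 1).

∂h/∂x = -4
∂h/∂y = -30*y + 3
∇h at (-3, 1) = (-4, -27)
∇h · m = (-4)(-4) + (-27)(4) = -92

-92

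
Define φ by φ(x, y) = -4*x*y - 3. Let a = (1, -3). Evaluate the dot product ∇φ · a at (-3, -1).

-32

∂φ/∂x = -4*y
∂φ/∂y = -4*x
∇φ at (-3, -1) = (4, 12)
∇φ · a = (4)(1) + (12)(-3) = -32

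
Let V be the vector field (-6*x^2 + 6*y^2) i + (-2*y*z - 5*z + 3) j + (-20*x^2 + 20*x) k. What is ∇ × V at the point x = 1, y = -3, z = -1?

(∇×V)₁ = ∂V₃/∂y − ∂V₂/∂z = 2*y + 5
(∇×V)₂ = ∂V₁/∂z − ∂V₃/∂x = 40*x - 20
(∇×V)₃ = ∂V₂/∂x − ∂V₁/∂y = -12*y
∇×V = (2*y + 5, 40*x - 20, -12*y)
At (1, -3, -1): (-1, 20, 36).

(-1, 20, 36)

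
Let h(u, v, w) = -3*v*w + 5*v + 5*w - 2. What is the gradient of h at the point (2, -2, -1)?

∂h/∂u = 0
∂h/∂v = -3*w + 5
∂h/∂w = -3*v + 5
∇h = (0, -3*w + 5, -3*v + 5)
At (2, -2, -1): (0, 8, 11).

(0, 8, 11)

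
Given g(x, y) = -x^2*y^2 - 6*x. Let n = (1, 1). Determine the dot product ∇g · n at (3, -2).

6

∂g/∂x = -2*x*y^2 - 6
∂g/∂y = -2*x^2*y
∇g at (3, -2) = (-30, 36)
∇g · n = (-30)(1) + (36)(1) = 6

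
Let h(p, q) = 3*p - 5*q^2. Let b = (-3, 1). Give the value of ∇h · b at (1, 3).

∂h/∂p = 3
∂h/∂q = -10*q
∇h at (1, 3) = (3, -30)
∇h · b = (3)(-3) + (-30)(1) = -39

-39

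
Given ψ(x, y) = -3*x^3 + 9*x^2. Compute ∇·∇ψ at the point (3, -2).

-36

∂²ψ/∂x² = 18*(-x + 1)
∂²ψ/∂y² = 0
∇²ψ = -18*x + 18
At (3, -2): -36.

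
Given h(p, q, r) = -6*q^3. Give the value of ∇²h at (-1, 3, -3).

∂²h/∂p² = 0
∂²h/∂q² = -36*q
∂²h/∂r² = 0
∇²h = -36*q
At (-1, 3, -3): -108.

-108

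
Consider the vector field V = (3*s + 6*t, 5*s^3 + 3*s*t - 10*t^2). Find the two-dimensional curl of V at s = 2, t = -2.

48

∂V₂/∂s = 15*s^2 + 3*t
∂V₁/∂t = 6
Scalar curl = 15*s^2 + 3*t - 6
At (2, -2): 48.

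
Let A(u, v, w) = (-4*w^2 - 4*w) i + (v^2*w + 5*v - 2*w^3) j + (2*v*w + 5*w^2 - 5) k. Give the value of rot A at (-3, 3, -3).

(∇×A)₁ = ∂A₃/∂v − ∂A₂/∂w = -v^2 + 6*w^2 + 2*w
(∇×A)₂ = ∂A₁/∂w − ∂A₃/∂u = -8*w - 4
(∇×A)₃ = ∂A₂/∂u − ∂A₁/∂v = 0
∇×A = (-v^2 + 6*w^2 + 2*w, -8*w - 4, 0)
At (-3, 3, -3): (39, 20, 0).

(39, 20, 0)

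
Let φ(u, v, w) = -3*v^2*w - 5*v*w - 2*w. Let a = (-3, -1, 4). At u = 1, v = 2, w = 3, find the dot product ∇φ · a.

-45

∂φ/∂u = 0
∂φ/∂v = -6*v*w - 5*w
∂φ/∂w = -3*v^2 - 5*v - 2
∇φ at (1, 2, 3) = (0, -51, -24)
∇φ · a = (0)(-3) + (-51)(-1) + (-24)(4) = -45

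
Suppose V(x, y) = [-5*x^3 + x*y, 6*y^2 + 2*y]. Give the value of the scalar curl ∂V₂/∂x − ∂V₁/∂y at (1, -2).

∂V₂/∂x = 0
∂V₁/∂y = x
Scalar curl = -x
At (1, -2): -1.

-1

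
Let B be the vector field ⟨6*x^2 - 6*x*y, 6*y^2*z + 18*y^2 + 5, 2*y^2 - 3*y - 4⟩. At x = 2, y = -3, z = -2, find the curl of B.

(-69, 0, 12)

(∇×B)₁ = ∂B₃/∂y − ∂B₂/∂z = -6*y^2 + 4*y - 3
(∇×B)₂ = ∂B₁/∂z − ∂B₃/∂x = 0
(∇×B)₃ = ∂B₂/∂x − ∂B₁/∂y = 6*x
∇×B = (-6*y^2 + 4*y - 3, 0, 6*x)
At (2, -3, -2): (-69, 0, 12).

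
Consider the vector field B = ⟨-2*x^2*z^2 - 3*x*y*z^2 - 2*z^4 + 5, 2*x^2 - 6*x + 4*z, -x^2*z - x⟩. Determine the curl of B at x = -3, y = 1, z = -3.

(∇×B)₁ = ∂B₃/∂y − ∂B₂/∂z = -4
(∇×B)₂ = ∂B₁/∂z − ∂B₃/∂x = -4*x^2*z - 6*x*y*z + 2*x*z - 8*z^3 + 1
(∇×B)₃ = ∂B₂/∂x − ∂B₁/∂y = 3*x*z^2 + 4*x - 6
∇×B = (-4, -4*x^2*z - 6*x*y*z + 2*x*z - 8*z^3 + 1, 3*x*z^2 + 4*x - 6)
At (-3, 1, -3): (-4, 289, -99).

(-4, 289, -99)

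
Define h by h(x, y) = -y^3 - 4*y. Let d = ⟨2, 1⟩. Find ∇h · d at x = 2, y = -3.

∂h/∂x = 0
∂h/∂y = -3*y^2 - 4
∇h at (2, -3) = (0, -31)
∇h · d = (0)(2) + (-31)(1) = -31

-31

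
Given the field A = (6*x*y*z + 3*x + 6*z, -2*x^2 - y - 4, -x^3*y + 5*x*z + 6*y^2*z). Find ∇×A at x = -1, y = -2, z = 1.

(-23, 7, 10)

(∇×A)₁ = ∂A₃/∂y − ∂A₂/∂z = -x^3 + 12*y*z
(∇×A)₂ = ∂A₁/∂z − ∂A₃/∂x = 3*x^2*y + 6*x*y - 5*z + 6
(∇×A)₃ = ∂A₂/∂x − ∂A₁/∂y = -6*x*z - 4*x
∇×A = (-x^3 + 12*y*z, 3*x^2*y + 6*x*y - 5*z + 6, -6*x*z - 4*x)
At (-1, -2, 1): (-23, 7, 10).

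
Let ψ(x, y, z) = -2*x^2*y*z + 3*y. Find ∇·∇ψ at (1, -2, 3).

24

∂²ψ/∂x² = -4*y*z
∂²ψ/∂y² = 0
∂²ψ/∂z² = 0
∇²ψ = -4*y*z
At (1, -2, 3): 24.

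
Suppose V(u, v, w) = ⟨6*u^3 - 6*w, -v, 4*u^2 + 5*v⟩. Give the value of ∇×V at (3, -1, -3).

(5, -30, 0)

(∇×V)₁ = ∂V₃/∂v − ∂V₂/∂w = 5
(∇×V)₂ = ∂V₁/∂w − ∂V₃/∂u = -8*u - 6
(∇×V)₃ = ∂V₂/∂u − ∂V₁/∂v = 0
∇×V = (5, -8*u - 6, 0)
At (3, -1, -3): (5, -30, 0).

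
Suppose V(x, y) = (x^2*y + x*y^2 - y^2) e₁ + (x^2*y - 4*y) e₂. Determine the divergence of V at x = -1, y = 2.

∂V₁/∂x = 2*x*y + y^2
∂V₂/∂y = x^2 - 4
∇·V = x^2 + 2*x*y + y^2 - 4
At (-1, 2): -3.

-3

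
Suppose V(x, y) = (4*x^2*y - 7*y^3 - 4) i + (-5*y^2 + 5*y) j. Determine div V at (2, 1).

∂V₁/∂x = 8*x*y
∂V₂/∂y = -10*y + 5
∇·V = 8*x*y - 10*y + 5
At (2, 1): 11.

11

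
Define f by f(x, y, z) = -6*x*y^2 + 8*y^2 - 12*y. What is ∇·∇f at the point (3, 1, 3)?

∂²f/∂x² = 0
∂²f/∂y² = 4*(-3*x + 4)
∂²f/∂z² = 0
∇²f = -12*x + 16
At (3, 1, 3): -20.

-20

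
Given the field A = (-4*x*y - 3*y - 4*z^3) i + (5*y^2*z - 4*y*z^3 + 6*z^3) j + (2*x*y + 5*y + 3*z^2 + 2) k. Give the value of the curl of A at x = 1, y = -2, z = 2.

(-181, -44, 7)

(∇×A)₁ = ∂A₃/∂y − ∂A₂/∂z = 2*x - 5*y^2 + 12*y*z^2 - 18*z^2 + 5
(∇×A)₂ = ∂A₁/∂z − ∂A₃/∂x = -2*y - 12*z^2
(∇×A)₃ = ∂A₂/∂x − ∂A₁/∂y = 4*x + 3
∇×A = (2*x - 5*y^2 + 12*y*z^2 - 18*z^2 + 5, -2*y - 12*z^2, 4*x + 3)
At (1, -2, 2): (-181, -44, 7).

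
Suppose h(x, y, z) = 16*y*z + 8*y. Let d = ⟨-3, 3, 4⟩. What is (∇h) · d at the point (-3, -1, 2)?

∂h/∂x = 0
∂h/∂y = 16*z + 8
∂h/∂z = 16*y
∇h at (-3, -1, 2) = (0, 40, -16)
∇h · d = (0)(-3) + (40)(3) + (-16)(4) = 56

56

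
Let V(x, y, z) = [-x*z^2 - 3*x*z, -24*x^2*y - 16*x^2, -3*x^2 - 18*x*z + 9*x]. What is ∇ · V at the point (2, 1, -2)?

∂V₁/∂x = -z^2 - 3*z
∂V₂/∂y = -24*x^2
∂V₃/∂z = -18*x
∇·V = -24*x^2 - 18*x - z^2 - 3*z
At (2, 1, -2): -130.

-130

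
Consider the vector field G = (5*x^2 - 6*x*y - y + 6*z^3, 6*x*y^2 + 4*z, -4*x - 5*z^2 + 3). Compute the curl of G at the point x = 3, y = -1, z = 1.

(-4, 22, 25)

(∇×G)₁ = ∂G₃/∂y − ∂G₂/∂z = -4
(∇×G)₂ = ∂G₁/∂z − ∂G₃/∂x = 18*z^2 + 4
(∇×G)₃ = ∂G₂/∂x − ∂G₁/∂y = 6*x + 6*y^2 + 1
∇×G = (-4, 18*z^2 + 4, 6*x + 6*y^2 + 1)
At (3, -1, 1): (-4, 22, 25).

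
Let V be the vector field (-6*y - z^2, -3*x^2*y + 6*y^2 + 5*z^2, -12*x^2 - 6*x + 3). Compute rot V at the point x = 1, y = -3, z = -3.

(∇×V)₁ = ∂V₃/∂y − ∂V₂/∂z = -10*z
(∇×V)₂ = ∂V₁/∂z − ∂V₃/∂x = 24*x - 2*z + 6
(∇×V)₃ = ∂V₂/∂x − ∂V₁/∂y = -6*x*y + 6
∇×V = (-10*z, 24*x - 2*z + 6, -6*x*y + 6)
At (1, -3, -3): (30, 36, 24).

(30, 36, 24)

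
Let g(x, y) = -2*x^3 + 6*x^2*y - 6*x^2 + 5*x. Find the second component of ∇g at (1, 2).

6

(∇g)_2 = ∂g/∂y = 6*x^2
At (1, 2): 6.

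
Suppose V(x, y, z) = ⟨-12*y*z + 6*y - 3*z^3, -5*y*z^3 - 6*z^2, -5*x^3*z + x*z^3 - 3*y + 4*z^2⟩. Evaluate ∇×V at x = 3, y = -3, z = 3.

(-372, 333, 30)

(∇×V)₁ = ∂V₃/∂y − ∂V₂/∂z = 15*y*z^2 + 12*z - 3
(∇×V)₂ = ∂V₁/∂z − ∂V₃/∂x = 15*x^2*z - 12*y - z^3 - 9*z^2
(∇×V)₃ = ∂V₂/∂x − ∂V₁/∂y = 12*z - 6
∇×V = (15*y*z^2 + 12*z - 3, 15*x^2*z - 12*y - z^3 - 9*z^2, 12*z - 6)
At (3, -3, 3): (-372, 333, 30).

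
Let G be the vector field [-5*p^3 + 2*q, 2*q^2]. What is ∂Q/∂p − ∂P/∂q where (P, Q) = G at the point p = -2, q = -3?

∂G₂/∂p = 0
∂G₁/∂q = 2
Scalar curl = -2
At (-2, -3): -2.

-2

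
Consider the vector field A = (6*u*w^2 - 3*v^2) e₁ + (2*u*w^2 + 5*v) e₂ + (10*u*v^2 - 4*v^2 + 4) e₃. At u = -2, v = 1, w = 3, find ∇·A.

∂A₁/∂u = 6*w^2
∂A₂/∂v = 5
∂A₃/∂w = 0
∇·A = 6*w^2 + 5
At (-2, 1, 3): 59.

59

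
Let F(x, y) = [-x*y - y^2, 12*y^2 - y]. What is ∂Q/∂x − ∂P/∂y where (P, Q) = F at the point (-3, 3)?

∂F₂/∂x = 0
∂F₁/∂y = -x - 2*y
Scalar curl = x + 2*y
At (-3, 3): 3.

3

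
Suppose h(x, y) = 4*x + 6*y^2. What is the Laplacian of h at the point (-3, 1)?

12

∂²h/∂x² = 0
∂²h/∂y² = 12
∇²h = 12
At (-3, 1): 12.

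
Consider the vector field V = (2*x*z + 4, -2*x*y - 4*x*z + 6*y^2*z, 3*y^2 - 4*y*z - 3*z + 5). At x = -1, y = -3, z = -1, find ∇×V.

(∇×V)₁ = ∂V₃/∂y − ∂V₂/∂z = 4*x - 6*y^2 + 6*y - 4*z
(∇×V)₂ = ∂V₁/∂z − ∂V₃/∂x = 2*x
(∇×V)₃ = ∂V₂/∂x − ∂V₁/∂y = -2*y - 4*z
∇×V = (4*x - 6*y^2 + 6*y - 4*z, 2*x, -2*y - 4*z)
At (-1, -3, -1): (-72, -2, 10).

(-72, -2, 10)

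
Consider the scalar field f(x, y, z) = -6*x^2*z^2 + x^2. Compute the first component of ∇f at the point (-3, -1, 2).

138

(∇f)_1 = ∂f/∂x = -12*x*z^2 + 2*x
At (-3, -1, 2): 138.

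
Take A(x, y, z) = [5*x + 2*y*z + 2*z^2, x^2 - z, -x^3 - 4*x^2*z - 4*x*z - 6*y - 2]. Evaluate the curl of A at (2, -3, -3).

(∇×A)₁ = ∂A₃/∂y − ∂A₂/∂z = -5
(∇×A)₂ = ∂A₁/∂z − ∂A₃/∂x = 3*x^2 + 8*x*z + 2*y + 8*z
(∇×A)₃ = ∂A₂/∂x − ∂A₁/∂y = 2*x - 2*z
∇×A = (-5, 3*x^2 + 8*x*z + 2*y + 8*z, 2*x - 2*z)
At (2, -3, -3): (-5, -66, 10).

(-5, -66, 10)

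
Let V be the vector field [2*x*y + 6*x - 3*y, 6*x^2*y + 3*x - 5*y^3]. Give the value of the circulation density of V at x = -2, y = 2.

-38

∂V₂/∂x = 12*x*y + 3
∂V₁/∂y = 2*x - 3
Scalar curl = 12*x*y - 2*x + 6
At (-2, 2): -38.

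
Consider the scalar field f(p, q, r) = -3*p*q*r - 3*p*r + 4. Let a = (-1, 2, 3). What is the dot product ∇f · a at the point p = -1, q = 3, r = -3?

∂f/∂p = -3*q*r - 3*r
∂f/∂q = -3*p*r
∂f/∂r = -3*p*q - 3*p
∇f at (-1, 3, -3) = (36, -9, 12)
∇f · a = (36)(-1) + (-9)(2) + (12)(3) = -18

-18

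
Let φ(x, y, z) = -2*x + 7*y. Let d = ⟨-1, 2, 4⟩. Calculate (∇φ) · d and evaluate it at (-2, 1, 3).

16

∂φ/∂x = -2
∂φ/∂y = 7
∂φ/∂z = 0
∇φ at (-2, 1, 3) = (-2, 7, 0)
∇φ · d = (-2)(-1) + (7)(2) + (0)(4) = 16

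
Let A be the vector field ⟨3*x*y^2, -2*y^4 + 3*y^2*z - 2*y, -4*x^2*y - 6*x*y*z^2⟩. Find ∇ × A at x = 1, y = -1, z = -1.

(-13, -14, 6)

(∇×A)₁ = ∂A₃/∂y − ∂A₂/∂z = -4*x^2 - 6*x*z^2 - 3*y^2
(∇×A)₂ = ∂A₁/∂z − ∂A₃/∂x = 8*x*y + 6*y*z^2
(∇×A)₃ = ∂A₂/∂x − ∂A₁/∂y = -6*x*y
∇×A = (-4*x^2 - 6*x*z^2 - 3*y^2, 8*x*y + 6*y*z^2, -6*x*y)
At (1, -1, -1): (-13, -14, 6).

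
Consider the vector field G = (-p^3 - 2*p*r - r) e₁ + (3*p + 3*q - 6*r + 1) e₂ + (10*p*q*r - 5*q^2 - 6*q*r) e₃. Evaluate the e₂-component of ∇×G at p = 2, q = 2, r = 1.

-25

(∇×G)_2 = ∂G₁/∂r − ∂G₃/∂p
= -2*p - 1 − (10*q*r)
= -2*p - 10*q*r - 1
At (2, 2, 1): -25.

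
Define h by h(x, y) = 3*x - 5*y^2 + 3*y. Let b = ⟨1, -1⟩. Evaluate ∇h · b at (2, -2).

∂h/∂x = 3
∂h/∂y = -10*y + 3
∇h at (2, -2) = (3, 23)
∇h · b = (3)(1) + (23)(-1) = -20

-20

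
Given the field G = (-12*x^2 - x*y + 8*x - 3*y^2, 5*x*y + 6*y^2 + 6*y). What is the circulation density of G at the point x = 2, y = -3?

-31

∂G₂/∂x = 5*y
∂G₁/∂y = -x - 6*y
Scalar curl = x + 11*y
At (2, -3): -31.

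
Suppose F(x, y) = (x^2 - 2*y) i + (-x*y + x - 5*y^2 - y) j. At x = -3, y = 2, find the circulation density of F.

∂F₂/∂x = -y + 1
∂F₁/∂y = -2
Scalar curl = -y + 3
At (-3, 2): 1.

1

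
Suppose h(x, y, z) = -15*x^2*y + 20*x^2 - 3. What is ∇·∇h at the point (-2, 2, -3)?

-20

∂²h/∂x² = 10*(-3*y + 4)
∂²h/∂y² = 0
∂²h/∂z² = 0
∇²h = -30*y + 40
At (-2, 2, -3): -20.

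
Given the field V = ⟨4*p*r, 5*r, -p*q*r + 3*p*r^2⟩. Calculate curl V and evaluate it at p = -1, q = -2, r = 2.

(∇×V)₁ = ∂V₃/∂q − ∂V₂/∂r = -p*r - 5
(∇×V)₂ = ∂V₁/∂r − ∂V₃/∂p = 4*p + q*r - 3*r^2
(∇×V)₃ = ∂V₂/∂p − ∂V₁/∂q = 0
∇×V = (-p*r - 5, 4*p + q*r - 3*r^2, 0)
At (-1, -2, 2): (-3, -20, 0).

(-3, -20, 0)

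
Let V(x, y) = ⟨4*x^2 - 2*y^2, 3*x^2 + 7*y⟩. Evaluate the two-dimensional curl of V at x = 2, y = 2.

20

∂V₂/∂x = 6*x
∂V₁/∂y = -4*y
Scalar curl = 6*x + 4*y
At (2, 2): 20.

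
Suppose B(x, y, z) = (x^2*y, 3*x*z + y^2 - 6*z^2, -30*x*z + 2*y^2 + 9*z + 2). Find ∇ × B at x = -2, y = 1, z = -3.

(∇×B)₁ = ∂B₃/∂y − ∂B₂/∂z = -3*x + 4*y + 12*z
(∇×B)₂ = ∂B₁/∂z − ∂B₃/∂x = 30*z
(∇×B)₃ = ∂B₂/∂x − ∂B₁/∂y = -x^2 + 3*z
∇×B = (-3*x + 4*y + 12*z, 30*z, -x^2 + 3*z)
At (-2, 1, -3): (-26, -90, -13).

(-26, -90, -13)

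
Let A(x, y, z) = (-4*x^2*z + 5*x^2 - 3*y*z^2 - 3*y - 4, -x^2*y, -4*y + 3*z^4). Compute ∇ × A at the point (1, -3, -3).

(∇×A)₁ = ∂A₃/∂y − ∂A₂/∂z = -4
(∇×A)₂ = ∂A₁/∂z − ∂A₃/∂x = -4*x^2 - 6*y*z
(∇×A)₃ = ∂A₂/∂x − ∂A₁/∂y = -2*x*y + 3*z^2 + 3
∇×A = (-4, -4*x^2 - 6*y*z, -2*x*y + 3*z^2 + 3)
At (1, -3, -3): (-4, -58, 36).

(-4, -58, 36)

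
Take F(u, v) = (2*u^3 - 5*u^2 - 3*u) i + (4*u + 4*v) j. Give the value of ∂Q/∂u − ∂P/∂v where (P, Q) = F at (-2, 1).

4

∂F₂/∂u = 4
∂F₁/∂v = 0
Scalar curl = 4
At (-2, 1): 4.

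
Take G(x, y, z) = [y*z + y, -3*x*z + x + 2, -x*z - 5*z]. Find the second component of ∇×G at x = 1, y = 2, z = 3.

5

(∇×G)_2 = ∂G₁/∂z − ∂G₃/∂x
= y − (-z)
= y + z
At (1, 2, 3): 5.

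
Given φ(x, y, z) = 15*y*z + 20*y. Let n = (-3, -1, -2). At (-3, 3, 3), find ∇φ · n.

∂φ/∂x = 0
∂φ/∂y = 15*z + 20
∂φ/∂z = 15*y
∇φ at (-3, 3, 3) = (0, 65, 45)
∇φ · n = (0)(-3) + (65)(-1) + (45)(-2) = -155

-155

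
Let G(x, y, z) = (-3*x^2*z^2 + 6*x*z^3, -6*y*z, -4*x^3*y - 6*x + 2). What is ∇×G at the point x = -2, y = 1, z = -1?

(∇×G)₁ = ∂G₃/∂y − ∂G₂/∂z = -4*x^3 + 6*y
(∇×G)₂ = ∂G₁/∂z − ∂G₃/∂x = 12*x^2*y - 6*x^2*z + 18*x*z^2 + 6
(∇×G)₃ = ∂G₂/∂x − ∂G₁/∂y = 0
∇×G = (-4*x^3 + 6*y, 12*x^2*y - 6*x^2*z + 18*x*z^2 + 6, 0)
At (-2, 1, -1): (38, 42, 0).

(38, 42, 0)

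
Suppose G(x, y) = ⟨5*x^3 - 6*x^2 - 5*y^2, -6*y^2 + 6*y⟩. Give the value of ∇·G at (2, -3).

∂G₁/∂x = 15*x^2 - 12*x
∂G₂/∂y = -12*y + 6
∇·G = 15*x^2 - 12*x - 12*y + 6
At (2, -3): 78.

78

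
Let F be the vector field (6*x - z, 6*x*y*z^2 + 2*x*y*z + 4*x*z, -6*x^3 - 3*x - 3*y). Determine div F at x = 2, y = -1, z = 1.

22

∂F₁/∂x = 6
∂F₂/∂y = 6*x*z^2 + 2*x*z
∂F₃/∂z = 0
∇·F = 6*x*z^2 + 2*x*z + 6
At (2, -1, 1): 22.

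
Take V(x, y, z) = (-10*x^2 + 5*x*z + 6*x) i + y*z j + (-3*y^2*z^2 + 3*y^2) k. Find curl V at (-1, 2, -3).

(-98, -5, 0)

(∇×V)₁ = ∂V₃/∂y − ∂V₂/∂z = -6*y*z^2 + 5*y
(∇×V)₂ = ∂V₁/∂z − ∂V₃/∂x = 5*x
(∇×V)₃ = ∂V₂/∂x − ∂V₁/∂y = 0
∇×V = (-6*y*z^2 + 5*y, 5*x, 0)
At (-1, 2, -3): (-98, -5, 0).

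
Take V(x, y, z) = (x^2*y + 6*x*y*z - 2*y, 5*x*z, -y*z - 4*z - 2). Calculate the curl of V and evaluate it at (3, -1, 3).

(∇×V)₁ = ∂V₃/∂y − ∂V₂/∂z = -5*x - z
(∇×V)₂ = ∂V₁/∂z − ∂V₃/∂x = 6*x*y
(∇×V)₃ = ∂V₂/∂x − ∂V₁/∂y = -x^2 - 6*x*z + 5*z + 2
∇×V = (-5*x - z, 6*x*y, -x^2 - 6*x*z + 5*z + 2)
At (3, -1, 3): (-18, -18, -46).

(-18, -18, -46)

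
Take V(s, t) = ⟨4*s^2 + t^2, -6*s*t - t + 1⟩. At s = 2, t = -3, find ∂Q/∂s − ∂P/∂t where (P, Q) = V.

∂V₂/∂s = -6*t
∂V₁/∂t = 2*t
Scalar curl = -8*t
At (2, -3): 24.

24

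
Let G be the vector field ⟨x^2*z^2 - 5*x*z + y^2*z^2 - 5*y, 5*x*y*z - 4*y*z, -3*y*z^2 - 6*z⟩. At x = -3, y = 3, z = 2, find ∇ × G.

(∇×G)₁ = ∂G₃/∂y − ∂G₂/∂z = -5*x*y + 4*y - 3*z^2
(∇×G)₂ = ∂G₁/∂z − ∂G₃/∂x = 2*x^2*z - 5*x + 2*y^2*z
(∇×G)₃ = ∂G₂/∂x − ∂G₁/∂y = -2*y*z^2 + 5*y*z + 5
∇×G = (-5*x*y + 4*y - 3*z^2, 2*x^2*z - 5*x + 2*y^2*z, -2*y*z^2 + 5*y*z + 5)
At (-3, 3, 2): (45, 87, 11).

(45, 87, 11)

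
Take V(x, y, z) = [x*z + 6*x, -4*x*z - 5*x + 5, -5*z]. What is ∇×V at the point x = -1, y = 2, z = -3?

(∇×V)₁ = ∂V₃/∂y − ∂V₂/∂z = 4*x
(∇×V)₂ = ∂V₁/∂z − ∂V₃/∂x = x
(∇×V)₃ = ∂V₂/∂x − ∂V₁/∂y = -4*z - 5
∇×V = (4*x, x, -4*z - 5)
At (-1, 2, -3): (-4, -1, 7).

(-4, -1, 7)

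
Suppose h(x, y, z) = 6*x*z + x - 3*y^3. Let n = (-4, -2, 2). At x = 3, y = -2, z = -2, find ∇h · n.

152

∂h/∂x = 6*z + 1
∂h/∂y = -9*y^2
∂h/∂z = 6*x
∇h at (3, -2, -2) = (-11, -36, 18)
∇h · n = (-11)(-4) + (-36)(-2) + (18)(2) = 152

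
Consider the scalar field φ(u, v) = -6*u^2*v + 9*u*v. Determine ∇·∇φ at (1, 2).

-24

∂²φ/∂u² = -12*v
∂²φ/∂v² = 0
∇²φ = -12*v
At (1, 2): -24.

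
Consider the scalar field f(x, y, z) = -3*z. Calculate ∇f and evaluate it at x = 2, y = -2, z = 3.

∂f/∂x = 0
∂f/∂y = 0
∂f/∂z = -3
∇f = (0, 0, -3)
At (2, -2, 3): (0, 0, -3).

(0, 0, -3)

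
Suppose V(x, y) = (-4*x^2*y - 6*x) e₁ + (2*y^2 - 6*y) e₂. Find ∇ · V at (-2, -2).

-52

∂V₁/∂x = -8*x*y - 6
∂V₂/∂y = 4*y - 6
∇·V = -8*x*y + 4*y - 12
At (-2, -2): -52.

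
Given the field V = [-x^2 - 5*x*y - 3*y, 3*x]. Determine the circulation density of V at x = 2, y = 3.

16

∂V₂/∂x = 3
∂V₁/∂y = -5*x - 3
Scalar curl = 5*x + 6
At (2, 3): 16.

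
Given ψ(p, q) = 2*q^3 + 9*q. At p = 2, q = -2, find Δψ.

∂²ψ/∂p² = 0
∂²ψ/∂q² = 12*q
∇²ψ = 12*q
At (2, -2): -24.

-24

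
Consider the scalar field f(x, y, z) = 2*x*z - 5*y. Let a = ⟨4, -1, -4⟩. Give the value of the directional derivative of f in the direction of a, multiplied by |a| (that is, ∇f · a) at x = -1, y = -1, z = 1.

∂f/∂x = 2*z
∂f/∂y = -5
∂f/∂z = 2*x
∇f at (-1, -1, 1) = (2, -5, -2)
∇f · a = (2)(4) + (-5)(-1) + (-2)(-4) = 21

21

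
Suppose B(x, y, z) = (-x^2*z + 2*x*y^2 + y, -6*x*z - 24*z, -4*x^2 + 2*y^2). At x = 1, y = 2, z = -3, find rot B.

(38, 7, 9)

(∇×B)₁ = ∂B₃/∂y − ∂B₂/∂z = 6*x + 4*y + 24
(∇×B)₂ = ∂B₁/∂z − ∂B₃/∂x = -x^2 + 8*x
(∇×B)₃ = ∂B₂/∂x − ∂B₁/∂y = -4*x*y - 6*z - 1
∇×B = (6*x + 4*y + 24, -x^2 + 8*x, -4*x*y - 6*z - 1)
At (1, 2, -3): (38, 7, 9).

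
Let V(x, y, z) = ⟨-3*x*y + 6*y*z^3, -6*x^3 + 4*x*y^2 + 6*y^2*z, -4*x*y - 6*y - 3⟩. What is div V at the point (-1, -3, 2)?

-39

∂V₁/∂x = -3*y
∂V₂/∂y = 8*x*y + 12*y*z
∂V₃/∂z = 0
∇·V = 8*x*y + 12*y*z - 3*y
At (-1, -3, 2): -39.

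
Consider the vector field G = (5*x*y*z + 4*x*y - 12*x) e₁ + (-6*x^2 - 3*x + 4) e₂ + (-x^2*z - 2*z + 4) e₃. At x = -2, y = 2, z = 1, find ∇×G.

(0, -24, 39)

(∇×G)₁ = ∂G₃/∂y − ∂G₂/∂z = 0
(∇×G)₂ = ∂G₁/∂z − ∂G₃/∂x = 5*x*y + 2*x*z
(∇×G)₃ = ∂G₂/∂x − ∂G₁/∂y = -5*x*z - 16*x - 3
∇×G = (0, 5*x*y + 2*x*z, -5*x*z - 16*x - 3)
At (-2, 2, 1): (0, -24, 39).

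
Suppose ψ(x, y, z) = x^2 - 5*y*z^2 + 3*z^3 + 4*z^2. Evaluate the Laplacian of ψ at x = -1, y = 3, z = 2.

∂²ψ/∂x² = 2
∂²ψ/∂y² = 0
∂²ψ/∂z² = 2*(-5*y + 9*z + 4)
∇²ψ = -10*y + 18*z + 10
At (-1, 3, 2): 16.

16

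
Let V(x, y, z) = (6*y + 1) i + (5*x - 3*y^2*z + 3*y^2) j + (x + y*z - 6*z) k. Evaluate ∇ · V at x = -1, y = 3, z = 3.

-39

∂V₁/∂x = 0
∂V₂/∂y = -6*y*z + 6*y
∂V₃/∂z = y - 6
∇·V = -6*y*z + 7*y - 6
At (-1, 3, 3): -39.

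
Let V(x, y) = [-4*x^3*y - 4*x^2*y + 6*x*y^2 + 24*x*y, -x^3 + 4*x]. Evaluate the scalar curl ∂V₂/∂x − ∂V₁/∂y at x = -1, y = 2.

∂V₂/∂x = -3*x^2 + 4
∂V₁/∂y = -4*x^3 - 4*x^2 + 12*x*y + 24*x
Scalar curl = 4*x^3 + x^2 - 12*x*y - 24*x + 4
At (-1, 2): 49.

49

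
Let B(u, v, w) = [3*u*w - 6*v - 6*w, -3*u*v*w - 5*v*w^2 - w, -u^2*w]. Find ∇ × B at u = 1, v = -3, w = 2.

(∇×B)₁ = ∂B₃/∂v − ∂B₂/∂w = 3*u*v + 10*v*w + 1
(∇×B)₂ = ∂B₁/∂w − ∂B₃/∂u = 2*u*w + 3*u - 6
(∇×B)₃ = ∂B₂/∂u − ∂B₁/∂v = -3*v*w + 6
∇×B = (3*u*v + 10*v*w + 1, 2*u*w + 3*u - 6, -3*v*w + 6)
At (1, -3, 2): (-68, 1, 24).

(-68, 1, 24)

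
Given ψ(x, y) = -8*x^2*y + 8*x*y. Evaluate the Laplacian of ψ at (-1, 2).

-32

∂²ψ/∂x² = -16*y
∂²ψ/∂y² = 0
∇²ψ = -16*y
At (-1, 2): -32.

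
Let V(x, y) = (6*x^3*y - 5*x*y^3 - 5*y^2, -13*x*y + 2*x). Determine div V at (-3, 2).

∂V₁/∂x = 18*x^2*y - 5*y^3
∂V₂/∂y = -13*x
∇·V = 18*x^2*y - 13*x - 5*y^3
At (-3, 2): 323.

323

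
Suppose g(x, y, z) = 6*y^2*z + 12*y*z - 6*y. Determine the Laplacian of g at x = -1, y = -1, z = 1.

∂²g/∂x² = 0
∂²g/∂y² = 12*z
∂²g/∂z² = 0
∇²g = 12*z
At (-1, -1, 1): 12.

12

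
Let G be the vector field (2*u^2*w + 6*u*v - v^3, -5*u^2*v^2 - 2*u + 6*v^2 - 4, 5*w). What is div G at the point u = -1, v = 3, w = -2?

∂G₁/∂u = 4*u*w + 6*v
∂G₂/∂v = -10*u^2*v + 12*v
∂G₃/∂w = 5
∇·G = -10*u^2*v + 4*u*w + 18*v + 5
At (-1, 3, -2): 37.

37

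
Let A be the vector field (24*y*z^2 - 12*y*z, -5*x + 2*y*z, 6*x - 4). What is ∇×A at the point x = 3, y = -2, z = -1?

(4, 114, -41)

(∇×A)₁ = ∂A₃/∂y − ∂A₂/∂z = -2*y
(∇×A)₂ = ∂A₁/∂z − ∂A₃/∂x = 48*y*z - 12*y - 6
(∇×A)₃ = ∂A₂/∂x − ∂A₁/∂y = -24*z^2 + 12*z - 5
∇×A = (-2*y, 48*y*z - 12*y - 6, -24*z^2 + 12*z - 5)
At (3, -2, -1): (4, 114, -41).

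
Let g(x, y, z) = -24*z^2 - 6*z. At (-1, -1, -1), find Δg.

-48

∂²g/∂x² = 0
∂²g/∂y² = 0
∂²g/∂z² = -48
∇²g = -48
At (-1, -1, -1): -48.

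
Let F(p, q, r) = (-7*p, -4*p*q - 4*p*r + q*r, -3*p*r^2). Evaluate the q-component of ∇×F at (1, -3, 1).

(∇×F)_2 = ∂F₁/∂r − ∂F₃/∂p
= 0 − (-3*r^2)
= 3*r^2
At (1, -3, 1): 3.

3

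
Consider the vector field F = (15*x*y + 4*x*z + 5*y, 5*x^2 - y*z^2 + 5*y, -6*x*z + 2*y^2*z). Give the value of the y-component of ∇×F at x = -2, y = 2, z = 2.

4

(∇×F)_2 = ∂F₁/∂z − ∂F₃/∂x
= 4*x − (-6*z)
= 4*x + 6*z
At (-2, 2, 2): 4.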